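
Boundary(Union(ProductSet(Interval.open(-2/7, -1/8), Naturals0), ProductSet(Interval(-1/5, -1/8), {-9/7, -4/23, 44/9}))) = Union(ProductSet(Interval(-2/7, -1/8), Naturals0), ProductSet(Interval(-1/5, -1/8), {-9/7, -4/23, 44/9}))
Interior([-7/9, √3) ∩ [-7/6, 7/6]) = (-7/9, 7/6)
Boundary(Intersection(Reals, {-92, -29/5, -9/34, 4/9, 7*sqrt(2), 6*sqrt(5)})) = {-92, -29/5, -9/34, 4/9, 7*sqrt(2), 6*sqrt(5)}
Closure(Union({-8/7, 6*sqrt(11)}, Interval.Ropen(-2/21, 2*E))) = Union({-8/7, 6*sqrt(11)}, Interval(-2/21, 2*E))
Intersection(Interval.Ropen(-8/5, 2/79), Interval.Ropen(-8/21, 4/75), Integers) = Range(0, 1, 1)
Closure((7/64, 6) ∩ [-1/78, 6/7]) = [7/64, 6/7]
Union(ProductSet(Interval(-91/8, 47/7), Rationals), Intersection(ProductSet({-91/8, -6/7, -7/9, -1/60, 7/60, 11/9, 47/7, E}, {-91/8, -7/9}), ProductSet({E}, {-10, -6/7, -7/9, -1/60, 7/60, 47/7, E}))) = ProductSet(Interval(-91/8, 47/7), Rationals)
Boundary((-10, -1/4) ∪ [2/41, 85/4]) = {-10, -1/4, 2/41, 85/4}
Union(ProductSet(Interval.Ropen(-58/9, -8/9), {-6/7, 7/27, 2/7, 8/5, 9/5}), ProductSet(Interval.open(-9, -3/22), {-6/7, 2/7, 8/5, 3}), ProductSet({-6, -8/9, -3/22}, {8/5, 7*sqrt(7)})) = Union(ProductSet({-6, -8/9, -3/22}, {8/5, 7*sqrt(7)}), ProductSet(Interval.open(-9, -3/22), {-6/7, 2/7, 8/5, 3}), ProductSet(Interval.Ropen(-58/9, -8/9), {-6/7, 7/27, 2/7, 8/5, 9/5}))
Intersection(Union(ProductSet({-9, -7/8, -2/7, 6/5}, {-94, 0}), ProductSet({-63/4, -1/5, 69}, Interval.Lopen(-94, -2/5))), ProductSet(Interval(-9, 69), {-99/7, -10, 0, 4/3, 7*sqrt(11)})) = Union(ProductSet({-1/5, 69}, {-99/7, -10}), ProductSet({-9, -7/8, -2/7, 6/5}, {0}))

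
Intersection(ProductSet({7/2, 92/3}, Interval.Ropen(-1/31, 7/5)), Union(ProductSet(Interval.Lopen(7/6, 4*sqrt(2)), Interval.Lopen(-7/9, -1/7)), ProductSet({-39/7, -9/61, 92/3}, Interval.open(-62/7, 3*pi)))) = ProductSet({92/3}, Interval.Ropen(-1/31, 7/5))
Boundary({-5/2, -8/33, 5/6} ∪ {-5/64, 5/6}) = {-5/2, -8/33, -5/64, 5/6}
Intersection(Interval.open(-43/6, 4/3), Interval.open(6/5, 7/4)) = Interval.open(6/5, 4/3)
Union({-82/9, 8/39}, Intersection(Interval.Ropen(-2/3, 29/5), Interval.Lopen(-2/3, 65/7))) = Union({-82/9}, Interval.open(-2/3, 29/5))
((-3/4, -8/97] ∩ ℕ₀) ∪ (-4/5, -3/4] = (-4/5, -3/4]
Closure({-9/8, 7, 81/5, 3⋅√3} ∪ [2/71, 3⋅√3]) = {-9/8, 7, 81/5} ∪ [2/71, 3⋅√3]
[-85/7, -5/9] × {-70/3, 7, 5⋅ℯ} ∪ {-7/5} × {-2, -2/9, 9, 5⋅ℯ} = ({-7/5} × {-2, -2/9, 9, 5⋅ℯ}) ∪ ([-85/7, -5/9] × {-70/3, 7, 5⋅ℯ})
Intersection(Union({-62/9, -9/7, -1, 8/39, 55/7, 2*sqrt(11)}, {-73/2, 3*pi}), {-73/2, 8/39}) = {-73/2, 8/39}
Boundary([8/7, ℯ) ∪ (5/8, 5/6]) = {5/8, 5/6, 8/7, ℯ}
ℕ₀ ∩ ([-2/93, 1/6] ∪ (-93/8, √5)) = {0, 1, 2}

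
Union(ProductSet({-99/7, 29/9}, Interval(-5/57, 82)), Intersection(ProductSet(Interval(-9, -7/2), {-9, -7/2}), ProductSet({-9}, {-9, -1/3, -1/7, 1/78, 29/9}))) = Union(ProductSet({-9}, {-9}), ProductSet({-99/7, 29/9}, Interval(-5/57, 82)))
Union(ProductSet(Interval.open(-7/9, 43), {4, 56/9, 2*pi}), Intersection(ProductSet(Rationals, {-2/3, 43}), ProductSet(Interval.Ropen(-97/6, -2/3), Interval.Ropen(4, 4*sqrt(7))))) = ProductSet(Interval.open(-7/9, 43), {4, 56/9, 2*pi})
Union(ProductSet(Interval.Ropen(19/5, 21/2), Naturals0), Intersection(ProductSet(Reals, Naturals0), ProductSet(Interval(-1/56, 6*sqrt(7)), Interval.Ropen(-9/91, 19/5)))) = Union(ProductSet(Interval(-1/56, 6*sqrt(7)), Range(0, 4, 1)), ProductSet(Interval.Ropen(19/5, 21/2), Naturals0))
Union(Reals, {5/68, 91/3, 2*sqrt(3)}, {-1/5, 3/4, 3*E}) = Reals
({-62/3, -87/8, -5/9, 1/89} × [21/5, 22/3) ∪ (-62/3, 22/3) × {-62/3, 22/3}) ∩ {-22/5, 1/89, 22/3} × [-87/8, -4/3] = ∅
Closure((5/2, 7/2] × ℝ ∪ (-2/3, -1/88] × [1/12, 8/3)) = ([5/2, 7/2] × ℝ) ∪ ({-2/3, -1/88} × [1/12, 8/3]) ∪ ([-2/3, -1/88] × {1/12, 8/3}) ∪ ((-2/3, -1/88] × [1/12, 8/3))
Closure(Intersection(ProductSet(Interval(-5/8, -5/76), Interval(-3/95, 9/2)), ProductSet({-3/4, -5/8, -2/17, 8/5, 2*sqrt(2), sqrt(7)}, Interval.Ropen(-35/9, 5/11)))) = ProductSet({-5/8, -2/17}, Interval(-3/95, 5/11))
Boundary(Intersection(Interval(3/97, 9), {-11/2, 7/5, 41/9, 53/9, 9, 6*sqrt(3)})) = {7/5, 41/9, 53/9, 9}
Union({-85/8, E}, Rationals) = Union({E}, Rationals)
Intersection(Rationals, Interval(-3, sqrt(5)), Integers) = Range(-3, 3, 1)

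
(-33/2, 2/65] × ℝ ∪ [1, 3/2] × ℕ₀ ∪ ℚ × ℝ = ([1, 3/2] × ℕ₀) ∪ ((ℚ ∪ [-33/2, 2/65]) × ℝ)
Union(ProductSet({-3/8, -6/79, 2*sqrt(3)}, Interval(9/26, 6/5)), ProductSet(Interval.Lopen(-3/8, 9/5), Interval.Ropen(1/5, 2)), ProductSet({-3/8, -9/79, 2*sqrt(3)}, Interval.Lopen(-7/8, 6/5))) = Union(ProductSet({-3/8, -9/79, 2*sqrt(3)}, Interval.Lopen(-7/8, 6/5)), ProductSet({-3/8, -6/79, 2*sqrt(3)}, Interval(9/26, 6/5)), ProductSet(Interval.Lopen(-3/8, 9/5), Interval.Ropen(1/5, 2)))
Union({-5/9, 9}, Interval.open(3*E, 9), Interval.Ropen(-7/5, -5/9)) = Union(Interval(-7/5, -5/9), Interval.Lopen(3*E, 9))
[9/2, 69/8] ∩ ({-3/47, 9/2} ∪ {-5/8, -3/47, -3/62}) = {9/2}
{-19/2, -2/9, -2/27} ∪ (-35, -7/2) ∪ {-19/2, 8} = (-35, -7/2) ∪ {-2/9, -2/27, 8}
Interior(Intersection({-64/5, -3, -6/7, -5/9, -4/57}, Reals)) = EmptySet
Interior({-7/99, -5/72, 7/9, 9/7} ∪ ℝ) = ℝ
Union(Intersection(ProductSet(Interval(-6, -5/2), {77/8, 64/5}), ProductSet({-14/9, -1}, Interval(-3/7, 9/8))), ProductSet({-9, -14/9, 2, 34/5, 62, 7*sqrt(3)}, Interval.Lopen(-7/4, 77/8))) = ProductSet({-9, -14/9, 2, 34/5, 62, 7*sqrt(3)}, Interval.Lopen(-7/4, 77/8))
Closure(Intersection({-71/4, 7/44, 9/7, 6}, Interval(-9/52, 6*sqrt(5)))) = {7/44, 9/7, 6}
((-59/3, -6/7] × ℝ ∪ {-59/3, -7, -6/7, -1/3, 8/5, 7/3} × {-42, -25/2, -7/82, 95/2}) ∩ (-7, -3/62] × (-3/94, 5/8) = (-7, -6/7] × (-3/94, 5/8)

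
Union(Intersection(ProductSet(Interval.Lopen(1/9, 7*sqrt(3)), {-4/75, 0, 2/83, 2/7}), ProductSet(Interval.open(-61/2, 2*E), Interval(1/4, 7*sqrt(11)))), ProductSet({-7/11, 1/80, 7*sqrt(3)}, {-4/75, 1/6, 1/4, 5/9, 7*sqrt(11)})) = Union(ProductSet({-7/11, 1/80, 7*sqrt(3)}, {-4/75, 1/6, 1/4, 5/9, 7*sqrt(11)}), ProductSet(Interval.open(1/9, 2*E), {2/7}))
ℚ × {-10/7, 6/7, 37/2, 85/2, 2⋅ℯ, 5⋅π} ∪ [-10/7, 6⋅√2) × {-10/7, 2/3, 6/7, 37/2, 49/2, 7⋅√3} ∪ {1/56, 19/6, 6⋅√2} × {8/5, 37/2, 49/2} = ({1/56, 19/6, 6⋅√2} × {8/5, 37/2, 49/2}) ∪ (ℚ × {-10/7, 6/7, 37/2, 85/2, 2⋅ℯ, 5⋅π}) ∪ ([-10/7, 6⋅√2) × {-10/7, 2/3, 6/7, 37/2, 49/2, 7⋅√3})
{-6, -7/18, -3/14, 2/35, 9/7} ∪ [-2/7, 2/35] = {-6, -7/18, 9/7} ∪ [-2/7, 2/35]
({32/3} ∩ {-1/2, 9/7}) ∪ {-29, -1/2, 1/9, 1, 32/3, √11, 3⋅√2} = {-29, -1/2, 1/9, 1, 32/3, √11, 3⋅√2}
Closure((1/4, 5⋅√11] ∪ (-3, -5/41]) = [-3, -5/41] ∪ [1/4, 5⋅√11]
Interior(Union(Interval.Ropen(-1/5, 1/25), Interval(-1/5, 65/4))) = Interval.open(-1/5, 65/4)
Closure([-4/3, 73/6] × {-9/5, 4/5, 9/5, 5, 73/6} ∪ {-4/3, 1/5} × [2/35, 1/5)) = ({-4/3, 1/5} × [2/35, 1/5]) ∪ ([-4/3, 73/6] × {-9/5, 4/5, 9/5, 5, 73/6})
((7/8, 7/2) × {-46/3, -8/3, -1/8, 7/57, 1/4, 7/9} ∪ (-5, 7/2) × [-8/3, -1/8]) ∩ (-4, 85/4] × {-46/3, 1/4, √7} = (7/8, 7/2) × {-46/3, 1/4}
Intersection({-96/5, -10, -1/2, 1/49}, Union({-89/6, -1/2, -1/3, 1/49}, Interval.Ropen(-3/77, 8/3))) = {-1/2, 1/49}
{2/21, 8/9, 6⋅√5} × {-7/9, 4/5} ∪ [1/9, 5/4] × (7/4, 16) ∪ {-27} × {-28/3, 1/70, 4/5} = ({-27} × {-28/3, 1/70, 4/5}) ∪ ([1/9, 5/4] × (7/4, 16)) ∪ ({2/21, 8/9, 6⋅√5} × {-7/9, 4/5})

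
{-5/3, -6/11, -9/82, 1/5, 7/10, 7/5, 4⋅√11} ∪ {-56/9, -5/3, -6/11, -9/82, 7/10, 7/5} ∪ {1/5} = {-56/9, -5/3, -6/11, -9/82, 1/5, 7/10, 7/5, 4⋅√11}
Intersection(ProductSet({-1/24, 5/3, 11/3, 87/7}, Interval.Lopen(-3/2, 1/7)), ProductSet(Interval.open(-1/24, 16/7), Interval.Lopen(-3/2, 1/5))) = ProductSet({5/3}, Interval.Lopen(-3/2, 1/7))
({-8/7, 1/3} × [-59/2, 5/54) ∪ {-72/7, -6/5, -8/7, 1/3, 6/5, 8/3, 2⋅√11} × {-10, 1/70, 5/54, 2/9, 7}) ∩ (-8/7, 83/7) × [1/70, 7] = ({1/3} × [1/70, 5/54)) ∪ ({1/3, 6/5, 8/3, 2⋅√11} × {1/70, 5/54, 2/9, 7})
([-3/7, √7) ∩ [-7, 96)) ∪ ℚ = ℚ ∪ [-3/7, √7)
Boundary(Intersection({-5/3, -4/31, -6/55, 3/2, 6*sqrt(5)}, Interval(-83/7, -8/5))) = {-5/3}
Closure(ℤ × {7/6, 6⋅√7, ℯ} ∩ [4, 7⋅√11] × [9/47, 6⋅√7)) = {4, 5, …, 23} × {7/6, ℯ}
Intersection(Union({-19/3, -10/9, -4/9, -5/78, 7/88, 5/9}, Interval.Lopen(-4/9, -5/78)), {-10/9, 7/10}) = {-10/9}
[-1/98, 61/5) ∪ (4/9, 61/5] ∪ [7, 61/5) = [-1/98, 61/5]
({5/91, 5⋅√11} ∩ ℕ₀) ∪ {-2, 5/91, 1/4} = {-2, 5/91, 1/4}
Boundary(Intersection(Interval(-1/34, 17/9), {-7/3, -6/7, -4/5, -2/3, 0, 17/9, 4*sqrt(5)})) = {0, 17/9}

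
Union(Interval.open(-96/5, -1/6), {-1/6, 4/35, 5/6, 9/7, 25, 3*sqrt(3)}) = Union({4/35, 5/6, 9/7, 25, 3*sqrt(3)}, Interval.Lopen(-96/5, -1/6))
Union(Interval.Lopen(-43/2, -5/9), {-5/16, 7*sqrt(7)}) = Union({-5/16, 7*sqrt(7)}, Interval.Lopen(-43/2, -5/9))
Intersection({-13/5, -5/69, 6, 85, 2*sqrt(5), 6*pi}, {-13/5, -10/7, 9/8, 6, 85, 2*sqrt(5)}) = {-13/5, 6, 85, 2*sqrt(5)}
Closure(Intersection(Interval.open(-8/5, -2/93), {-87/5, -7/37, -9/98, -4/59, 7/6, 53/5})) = {-7/37, -9/98, -4/59}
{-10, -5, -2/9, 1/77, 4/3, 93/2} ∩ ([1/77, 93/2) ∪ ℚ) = {-10, -5, -2/9, 1/77, 4/3, 93/2}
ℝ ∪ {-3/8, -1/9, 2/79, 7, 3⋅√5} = ℝ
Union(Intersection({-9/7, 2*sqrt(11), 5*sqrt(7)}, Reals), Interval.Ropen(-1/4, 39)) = Union({-9/7}, Interval.Ropen(-1/4, 39))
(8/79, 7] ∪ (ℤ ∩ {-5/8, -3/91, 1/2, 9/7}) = (8/79, 7]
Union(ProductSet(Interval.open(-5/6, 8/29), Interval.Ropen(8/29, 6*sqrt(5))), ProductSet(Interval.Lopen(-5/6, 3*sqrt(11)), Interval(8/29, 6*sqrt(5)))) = ProductSet(Interval.Lopen(-5/6, 3*sqrt(11)), Interval(8/29, 6*sqrt(5)))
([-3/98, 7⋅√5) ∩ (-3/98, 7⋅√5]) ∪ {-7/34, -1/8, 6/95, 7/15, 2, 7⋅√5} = {-7/34, -1/8} ∪ (-3/98, 7⋅√5]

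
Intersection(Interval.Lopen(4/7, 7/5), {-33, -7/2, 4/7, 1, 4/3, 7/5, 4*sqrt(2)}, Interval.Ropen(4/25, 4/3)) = {1}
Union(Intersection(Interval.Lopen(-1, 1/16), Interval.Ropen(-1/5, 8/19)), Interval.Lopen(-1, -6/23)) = Union(Interval.Lopen(-1, -6/23), Interval(-1/5, 1/16))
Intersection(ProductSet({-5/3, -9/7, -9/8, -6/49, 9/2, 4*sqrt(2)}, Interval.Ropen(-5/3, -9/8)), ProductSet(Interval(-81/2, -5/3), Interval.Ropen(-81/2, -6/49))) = ProductSet({-5/3}, Interval.Ropen(-5/3, -9/8))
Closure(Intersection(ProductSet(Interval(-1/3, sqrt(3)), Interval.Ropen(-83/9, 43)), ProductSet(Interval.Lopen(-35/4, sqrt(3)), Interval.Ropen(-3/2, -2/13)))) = ProductSet(Interval(-1/3, sqrt(3)), Interval(-3/2, -2/13))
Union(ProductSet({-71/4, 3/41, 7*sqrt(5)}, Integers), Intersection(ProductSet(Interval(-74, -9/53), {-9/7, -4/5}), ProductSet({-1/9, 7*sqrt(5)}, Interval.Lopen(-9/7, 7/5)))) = ProductSet({-71/4, 3/41, 7*sqrt(5)}, Integers)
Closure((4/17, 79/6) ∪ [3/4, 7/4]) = [4/17, 79/6]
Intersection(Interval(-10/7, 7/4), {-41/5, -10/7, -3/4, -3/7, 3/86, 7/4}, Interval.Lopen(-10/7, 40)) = {-3/4, -3/7, 3/86, 7/4}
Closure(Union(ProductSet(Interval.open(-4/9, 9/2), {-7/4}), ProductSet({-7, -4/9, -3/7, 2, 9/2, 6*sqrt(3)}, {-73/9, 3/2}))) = Union(ProductSet({-7, -4/9, -3/7, 2, 9/2, 6*sqrt(3)}, {-73/9, 3/2}), ProductSet(Interval(-4/9, 9/2), {-7/4}))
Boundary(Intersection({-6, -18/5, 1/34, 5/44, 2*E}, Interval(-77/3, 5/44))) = {-6, -18/5, 1/34, 5/44}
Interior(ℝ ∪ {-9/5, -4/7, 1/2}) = ℝ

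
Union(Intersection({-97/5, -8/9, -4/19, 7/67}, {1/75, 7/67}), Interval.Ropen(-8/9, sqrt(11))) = Interval.Ropen(-8/9, sqrt(11))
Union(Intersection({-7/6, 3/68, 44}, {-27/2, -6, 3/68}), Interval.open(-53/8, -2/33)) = Union({3/68}, Interval.open(-53/8, -2/33))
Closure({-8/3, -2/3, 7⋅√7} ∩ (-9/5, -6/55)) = {-2/3}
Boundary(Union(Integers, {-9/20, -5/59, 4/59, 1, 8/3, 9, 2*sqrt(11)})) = Union({-9/20, -5/59, 4/59, 8/3, 2*sqrt(11)}, Integers)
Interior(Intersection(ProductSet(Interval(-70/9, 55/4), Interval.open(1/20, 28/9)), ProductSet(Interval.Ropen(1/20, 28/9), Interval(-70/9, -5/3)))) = EmptySet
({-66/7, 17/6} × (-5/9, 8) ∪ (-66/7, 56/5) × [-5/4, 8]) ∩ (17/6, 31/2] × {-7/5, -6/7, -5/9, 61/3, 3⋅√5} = (17/6, 56/5) × {-6/7, -5/9, 3⋅√5}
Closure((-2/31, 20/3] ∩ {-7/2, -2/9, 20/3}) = {20/3}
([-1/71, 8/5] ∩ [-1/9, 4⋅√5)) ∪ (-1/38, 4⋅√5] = (-1/38, 4⋅√5]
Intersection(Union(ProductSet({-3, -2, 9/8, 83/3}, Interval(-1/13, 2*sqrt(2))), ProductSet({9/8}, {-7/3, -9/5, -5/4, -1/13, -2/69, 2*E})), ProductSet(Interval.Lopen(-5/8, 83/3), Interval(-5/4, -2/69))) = Union(ProductSet({9/8}, {-5/4, -1/13, -2/69}), ProductSet({9/8, 83/3}, Interval(-1/13, -2/69)))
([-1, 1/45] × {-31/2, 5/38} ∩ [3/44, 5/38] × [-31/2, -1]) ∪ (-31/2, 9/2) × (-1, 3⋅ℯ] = (-31/2, 9/2) × (-1, 3⋅ℯ]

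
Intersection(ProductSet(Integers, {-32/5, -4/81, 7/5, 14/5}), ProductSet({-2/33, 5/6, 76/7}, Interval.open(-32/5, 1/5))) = EmptySet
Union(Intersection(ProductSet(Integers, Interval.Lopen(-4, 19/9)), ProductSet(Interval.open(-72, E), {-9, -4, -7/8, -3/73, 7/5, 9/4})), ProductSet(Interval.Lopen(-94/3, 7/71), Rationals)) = Union(ProductSet(Interval.Lopen(-94/3, 7/71), Rationals), ProductSet(Range(-71, 3, 1), {-7/8, -3/73, 7/5}))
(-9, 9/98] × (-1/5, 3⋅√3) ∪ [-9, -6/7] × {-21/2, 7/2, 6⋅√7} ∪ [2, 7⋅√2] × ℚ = ([2, 7⋅√2] × ℚ) ∪ ([-9, -6/7] × {-21/2, 7/2, 6⋅√7}) ∪ ((-9, 9/98] × (-1/5, 3⋅√3))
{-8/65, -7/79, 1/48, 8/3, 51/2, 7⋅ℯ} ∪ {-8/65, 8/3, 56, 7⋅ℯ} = {-8/65, -7/79, 1/48, 8/3, 51/2, 56, 7⋅ℯ}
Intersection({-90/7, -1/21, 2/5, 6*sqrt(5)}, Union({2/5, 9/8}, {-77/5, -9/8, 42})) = {2/5}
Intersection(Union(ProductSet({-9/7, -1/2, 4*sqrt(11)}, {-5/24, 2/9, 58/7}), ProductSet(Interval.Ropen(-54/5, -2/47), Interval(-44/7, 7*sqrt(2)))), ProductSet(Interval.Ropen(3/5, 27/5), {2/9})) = EmptySet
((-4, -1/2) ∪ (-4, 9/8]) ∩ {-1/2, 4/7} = {-1/2, 4/7}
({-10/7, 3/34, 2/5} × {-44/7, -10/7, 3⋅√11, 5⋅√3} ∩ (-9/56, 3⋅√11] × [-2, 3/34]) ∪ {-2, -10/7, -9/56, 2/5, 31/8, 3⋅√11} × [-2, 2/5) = ({3/34, 2/5} × {-10/7}) ∪ ({-2, -10/7, -9/56, 2/5, 31/8, 3⋅√11} × [-2, 2/5))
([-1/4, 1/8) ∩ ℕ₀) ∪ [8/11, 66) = {0} ∪ [8/11, 66)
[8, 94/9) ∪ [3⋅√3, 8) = [3⋅√3, 94/9)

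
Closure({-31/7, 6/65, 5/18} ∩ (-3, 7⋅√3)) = {6/65, 5/18}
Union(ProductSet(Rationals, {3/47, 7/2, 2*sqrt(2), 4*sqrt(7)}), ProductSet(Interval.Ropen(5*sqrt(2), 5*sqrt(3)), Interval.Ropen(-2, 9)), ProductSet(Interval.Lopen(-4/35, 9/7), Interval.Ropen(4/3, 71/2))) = Union(ProductSet(Interval.Lopen(-4/35, 9/7), Interval.Ropen(4/3, 71/2)), ProductSet(Interval.Ropen(5*sqrt(2), 5*sqrt(3)), Interval.Ropen(-2, 9)), ProductSet(Rationals, {3/47, 7/2, 2*sqrt(2), 4*sqrt(7)}))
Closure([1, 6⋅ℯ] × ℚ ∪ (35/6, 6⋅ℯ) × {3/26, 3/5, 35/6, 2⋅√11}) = [1, 6⋅ℯ] × ℝ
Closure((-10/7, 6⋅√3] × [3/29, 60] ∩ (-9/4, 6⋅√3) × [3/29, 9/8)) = ({-10/7, 6⋅√3} × [3/29, 9/8]) ∪ ([-10/7, 6⋅√3] × {3/29, 9/8}) ∪ ((-10/7, 6⋅√3) × [3/29, 9/8))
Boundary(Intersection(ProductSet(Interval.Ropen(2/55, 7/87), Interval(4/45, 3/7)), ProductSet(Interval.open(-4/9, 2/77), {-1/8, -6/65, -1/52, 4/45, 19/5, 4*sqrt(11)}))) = EmptySet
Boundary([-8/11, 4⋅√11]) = {-8/11, 4⋅√11}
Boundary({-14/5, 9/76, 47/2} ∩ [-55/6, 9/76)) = {-14/5}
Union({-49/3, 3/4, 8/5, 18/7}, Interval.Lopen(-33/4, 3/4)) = Union({-49/3, 8/5, 18/7}, Interval.Lopen(-33/4, 3/4))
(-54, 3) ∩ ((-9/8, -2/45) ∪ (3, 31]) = (-9/8, -2/45)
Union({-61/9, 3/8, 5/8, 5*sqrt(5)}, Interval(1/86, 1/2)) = Union({-61/9, 5/8, 5*sqrt(5)}, Interval(1/86, 1/2))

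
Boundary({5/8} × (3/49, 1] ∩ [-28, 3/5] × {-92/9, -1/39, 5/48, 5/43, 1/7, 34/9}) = ∅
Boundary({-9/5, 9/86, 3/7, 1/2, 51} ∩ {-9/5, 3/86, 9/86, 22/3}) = {-9/5, 9/86}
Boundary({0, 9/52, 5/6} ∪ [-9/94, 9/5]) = {-9/94, 9/5}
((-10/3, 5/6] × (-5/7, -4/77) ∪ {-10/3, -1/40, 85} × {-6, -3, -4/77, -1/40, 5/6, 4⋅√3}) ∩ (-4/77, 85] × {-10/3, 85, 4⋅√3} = {-1/40, 85} × {4⋅√3}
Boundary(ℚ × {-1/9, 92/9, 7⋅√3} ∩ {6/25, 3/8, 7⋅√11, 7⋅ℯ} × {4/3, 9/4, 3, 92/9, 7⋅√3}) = {6/25, 3/8} × {92/9, 7⋅√3}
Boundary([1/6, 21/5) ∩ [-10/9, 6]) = {1/6, 21/5}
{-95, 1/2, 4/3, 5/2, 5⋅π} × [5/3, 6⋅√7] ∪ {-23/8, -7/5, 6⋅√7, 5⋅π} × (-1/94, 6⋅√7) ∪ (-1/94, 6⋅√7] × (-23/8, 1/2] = ((-1/94, 6⋅√7] × (-23/8, 1/2]) ∪ ({-95, 1/2, 4/3, 5/2, 5⋅π} × [5/3, 6⋅√7]) ∪ ({-23/8, -7/5, 6⋅√7, 5⋅π} × (-1/94, 6⋅√7))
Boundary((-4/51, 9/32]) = {-4/51, 9/32}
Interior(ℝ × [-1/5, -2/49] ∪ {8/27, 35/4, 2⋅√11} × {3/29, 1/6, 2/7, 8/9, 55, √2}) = (-∞, ∞) × (-1/5, -2/49)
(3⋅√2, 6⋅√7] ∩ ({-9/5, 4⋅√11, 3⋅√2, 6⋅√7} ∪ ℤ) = {5, 6, …, 15} ∪ {4⋅√11, 6⋅√7}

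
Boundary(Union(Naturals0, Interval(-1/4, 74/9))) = Union(Complement(Naturals0, Interval.open(-1/4, 74/9)), {-1/4, 74/9})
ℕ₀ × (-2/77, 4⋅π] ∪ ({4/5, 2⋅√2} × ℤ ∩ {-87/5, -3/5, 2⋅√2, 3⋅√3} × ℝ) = ({2⋅√2} × ℤ) ∪ (ℕ₀ × (-2/77, 4⋅π])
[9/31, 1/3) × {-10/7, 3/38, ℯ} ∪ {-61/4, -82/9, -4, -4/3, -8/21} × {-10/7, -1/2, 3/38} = ([9/31, 1/3) × {-10/7, 3/38, ℯ}) ∪ ({-61/4, -82/9, -4, -4/3, -8/21} × {-10/7, -1/2, 3/38})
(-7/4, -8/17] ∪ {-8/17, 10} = (-7/4, -8/17] ∪ {10}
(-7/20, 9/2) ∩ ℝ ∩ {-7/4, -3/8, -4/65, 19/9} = {-4/65, 19/9}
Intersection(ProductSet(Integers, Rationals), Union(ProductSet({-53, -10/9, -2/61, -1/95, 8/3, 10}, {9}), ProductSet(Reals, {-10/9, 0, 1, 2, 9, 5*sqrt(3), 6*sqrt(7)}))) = ProductSet(Integers, {-10/9, 0, 1, 2, 9})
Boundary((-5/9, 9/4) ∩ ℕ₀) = {0, 1, 2}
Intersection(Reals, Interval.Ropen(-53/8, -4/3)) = Interval.Ropen(-53/8, -4/3)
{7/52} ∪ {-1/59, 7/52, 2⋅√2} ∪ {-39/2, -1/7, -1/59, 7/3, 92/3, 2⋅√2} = {-39/2, -1/7, -1/59, 7/52, 7/3, 92/3, 2⋅√2}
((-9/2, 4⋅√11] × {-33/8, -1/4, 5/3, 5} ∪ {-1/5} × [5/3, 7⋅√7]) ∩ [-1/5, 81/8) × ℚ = ([-1/5, 81/8) × {-33/8, -1/4, 5/3, 5}) ∪ ({-1/5} × (ℚ ∩ [5/3, 7⋅√7]))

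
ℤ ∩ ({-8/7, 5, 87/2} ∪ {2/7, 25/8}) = {5}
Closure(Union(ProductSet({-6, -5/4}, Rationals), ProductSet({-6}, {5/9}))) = ProductSet({-6, -5/4}, Reals)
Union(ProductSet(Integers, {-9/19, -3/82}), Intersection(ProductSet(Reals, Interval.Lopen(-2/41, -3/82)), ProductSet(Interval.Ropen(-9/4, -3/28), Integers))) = ProductSet(Integers, {-9/19, -3/82})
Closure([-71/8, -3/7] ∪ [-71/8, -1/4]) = [-71/8, -1/4]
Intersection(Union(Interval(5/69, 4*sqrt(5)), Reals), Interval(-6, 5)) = Interval(-6, 5)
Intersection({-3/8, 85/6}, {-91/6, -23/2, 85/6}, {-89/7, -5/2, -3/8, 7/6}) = EmptySet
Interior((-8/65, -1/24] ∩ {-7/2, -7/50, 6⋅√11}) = ∅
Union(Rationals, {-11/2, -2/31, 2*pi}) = Union({2*pi}, Rationals)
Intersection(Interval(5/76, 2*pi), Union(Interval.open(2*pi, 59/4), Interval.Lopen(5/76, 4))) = Interval.Lopen(5/76, 4)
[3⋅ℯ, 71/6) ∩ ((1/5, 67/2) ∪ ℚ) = [3⋅ℯ, 71/6) ∪ (ℚ ∩ [3⋅ℯ, 71/6))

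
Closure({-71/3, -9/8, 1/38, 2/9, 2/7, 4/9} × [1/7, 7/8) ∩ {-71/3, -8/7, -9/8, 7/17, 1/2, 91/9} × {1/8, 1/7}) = {-71/3, -9/8} × {1/7}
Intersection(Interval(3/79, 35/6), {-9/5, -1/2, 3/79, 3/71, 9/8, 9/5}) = {3/79, 3/71, 9/8, 9/5}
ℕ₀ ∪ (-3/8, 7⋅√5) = (-3/8, 7⋅√5) ∪ ℕ₀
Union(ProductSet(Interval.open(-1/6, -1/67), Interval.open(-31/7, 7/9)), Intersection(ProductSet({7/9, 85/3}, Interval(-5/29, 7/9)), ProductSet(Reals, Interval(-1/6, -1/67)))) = Union(ProductSet({7/9, 85/3}, Interval(-1/6, -1/67)), ProductSet(Interval.open(-1/6, -1/67), Interval.open(-31/7, 7/9)))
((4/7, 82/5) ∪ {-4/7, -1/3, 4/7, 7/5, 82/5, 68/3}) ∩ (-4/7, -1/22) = {-1/3}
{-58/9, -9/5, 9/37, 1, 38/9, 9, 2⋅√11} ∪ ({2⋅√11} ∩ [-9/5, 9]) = {-58/9, -9/5, 9/37, 1, 38/9, 9, 2⋅√11}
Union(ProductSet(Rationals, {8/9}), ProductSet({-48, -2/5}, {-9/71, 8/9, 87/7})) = Union(ProductSet({-48, -2/5}, {-9/71, 8/9, 87/7}), ProductSet(Rationals, {8/9}))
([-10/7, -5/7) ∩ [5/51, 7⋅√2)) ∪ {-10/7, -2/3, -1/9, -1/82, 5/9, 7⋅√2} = {-10/7, -2/3, -1/9, -1/82, 5/9, 7⋅√2}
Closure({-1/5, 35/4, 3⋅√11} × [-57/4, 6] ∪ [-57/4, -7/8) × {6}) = ([-57/4, -7/8] × {6}) ∪ ({-1/5, 35/4, 3⋅√11} × [-57/4, 6])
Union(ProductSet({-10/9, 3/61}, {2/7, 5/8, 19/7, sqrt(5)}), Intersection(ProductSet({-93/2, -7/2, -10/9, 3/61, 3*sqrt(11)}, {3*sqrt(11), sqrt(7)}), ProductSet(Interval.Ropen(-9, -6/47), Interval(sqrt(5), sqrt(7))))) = Union(ProductSet({-7/2, -10/9}, {sqrt(7)}), ProductSet({-10/9, 3/61}, {2/7, 5/8, 19/7, sqrt(5)}))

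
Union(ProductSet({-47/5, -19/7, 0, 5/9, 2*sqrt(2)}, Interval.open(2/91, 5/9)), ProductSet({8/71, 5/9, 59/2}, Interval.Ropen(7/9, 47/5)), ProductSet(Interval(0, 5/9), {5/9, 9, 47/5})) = Union(ProductSet({8/71, 5/9, 59/2}, Interval.Ropen(7/9, 47/5)), ProductSet({-47/5, -19/7, 0, 5/9, 2*sqrt(2)}, Interval.open(2/91, 5/9)), ProductSet(Interval(0, 5/9), {5/9, 9, 47/5}))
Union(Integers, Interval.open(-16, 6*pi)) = Union(Integers, Interval.Ropen(-16, 6*pi))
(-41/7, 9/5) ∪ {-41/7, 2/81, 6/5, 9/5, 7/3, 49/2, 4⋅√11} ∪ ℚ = ℚ ∪ [-41/7, 9/5] ∪ {4⋅√11}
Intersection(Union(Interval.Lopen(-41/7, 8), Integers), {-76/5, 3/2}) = {3/2}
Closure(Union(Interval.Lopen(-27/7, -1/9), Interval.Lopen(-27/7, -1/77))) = Interval(-27/7, -1/77)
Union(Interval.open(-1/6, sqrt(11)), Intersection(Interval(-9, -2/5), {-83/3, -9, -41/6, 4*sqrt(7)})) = Union({-9, -41/6}, Interval.open(-1/6, sqrt(11)))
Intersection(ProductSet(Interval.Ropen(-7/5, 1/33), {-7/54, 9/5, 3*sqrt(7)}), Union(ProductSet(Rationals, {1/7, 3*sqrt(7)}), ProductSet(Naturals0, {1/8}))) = ProductSet(Intersection(Interval.Ropen(-7/5, 1/33), Rationals), {3*sqrt(7)})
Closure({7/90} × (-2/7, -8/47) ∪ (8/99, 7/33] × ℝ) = ([8/99, 7/33] × ℝ) ∪ ({7/90} × [-2/7, -8/47])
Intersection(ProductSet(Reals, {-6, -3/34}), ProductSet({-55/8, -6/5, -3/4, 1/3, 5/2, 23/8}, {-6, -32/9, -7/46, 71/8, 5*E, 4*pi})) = ProductSet({-55/8, -6/5, -3/4, 1/3, 5/2, 23/8}, {-6})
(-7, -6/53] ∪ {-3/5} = (-7, -6/53]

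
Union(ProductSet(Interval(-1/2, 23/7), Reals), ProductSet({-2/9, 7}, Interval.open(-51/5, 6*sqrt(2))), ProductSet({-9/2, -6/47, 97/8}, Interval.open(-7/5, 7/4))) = Union(ProductSet({-2/9, 7}, Interval.open(-51/5, 6*sqrt(2))), ProductSet({-9/2, -6/47, 97/8}, Interval.open(-7/5, 7/4)), ProductSet(Interval(-1/2, 23/7), Reals))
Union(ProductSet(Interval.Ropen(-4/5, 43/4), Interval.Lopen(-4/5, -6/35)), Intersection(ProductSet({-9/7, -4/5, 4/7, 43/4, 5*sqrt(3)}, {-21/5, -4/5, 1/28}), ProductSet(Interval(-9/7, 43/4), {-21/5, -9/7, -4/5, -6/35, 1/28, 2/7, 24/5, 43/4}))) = Union(ProductSet({-9/7, -4/5, 4/7, 43/4, 5*sqrt(3)}, {-21/5, -4/5, 1/28}), ProductSet(Interval.Ropen(-4/5, 43/4), Interval.Lopen(-4/5, -6/35)))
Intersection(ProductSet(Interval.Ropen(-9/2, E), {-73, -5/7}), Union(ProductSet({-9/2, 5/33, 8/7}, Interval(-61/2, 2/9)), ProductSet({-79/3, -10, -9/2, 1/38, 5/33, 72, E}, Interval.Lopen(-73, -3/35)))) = ProductSet({-9/2, 1/38, 5/33, 8/7}, {-5/7})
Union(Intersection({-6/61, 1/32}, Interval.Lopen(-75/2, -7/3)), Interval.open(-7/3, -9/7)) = Interval.open(-7/3, -9/7)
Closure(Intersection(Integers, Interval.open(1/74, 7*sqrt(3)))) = Range(1, 13, 1)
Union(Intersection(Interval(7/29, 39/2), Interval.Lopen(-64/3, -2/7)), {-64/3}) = {-64/3}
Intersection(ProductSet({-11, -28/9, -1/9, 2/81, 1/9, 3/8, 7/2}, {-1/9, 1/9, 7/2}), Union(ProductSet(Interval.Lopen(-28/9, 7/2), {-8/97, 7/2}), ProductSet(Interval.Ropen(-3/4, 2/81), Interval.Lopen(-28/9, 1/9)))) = Union(ProductSet({-1/9}, {-1/9, 1/9}), ProductSet({-1/9, 2/81, 1/9, 3/8, 7/2}, {7/2}))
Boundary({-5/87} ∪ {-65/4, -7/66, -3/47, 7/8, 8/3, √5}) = {-65/4, -7/66, -3/47, -5/87, 7/8, 8/3, √5}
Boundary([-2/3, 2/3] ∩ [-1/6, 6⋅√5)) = {-1/6, 2/3}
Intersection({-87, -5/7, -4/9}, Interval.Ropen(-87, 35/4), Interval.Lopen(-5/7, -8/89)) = {-4/9}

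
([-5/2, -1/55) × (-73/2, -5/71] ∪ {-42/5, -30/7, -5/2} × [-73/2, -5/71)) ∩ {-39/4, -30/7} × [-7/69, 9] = {-30/7} × [-7/69, -5/71)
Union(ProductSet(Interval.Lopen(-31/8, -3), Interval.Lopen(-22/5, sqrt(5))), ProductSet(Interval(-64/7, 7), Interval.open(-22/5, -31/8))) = Union(ProductSet(Interval(-64/7, 7), Interval.open(-22/5, -31/8)), ProductSet(Interval.Lopen(-31/8, -3), Interval.Lopen(-22/5, sqrt(5))))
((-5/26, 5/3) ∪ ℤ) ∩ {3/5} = {3/5}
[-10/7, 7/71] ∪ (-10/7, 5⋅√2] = [-10/7, 5⋅√2]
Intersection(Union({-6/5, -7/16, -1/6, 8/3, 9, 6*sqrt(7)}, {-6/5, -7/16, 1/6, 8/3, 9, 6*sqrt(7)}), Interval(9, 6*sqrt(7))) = {9, 6*sqrt(7)}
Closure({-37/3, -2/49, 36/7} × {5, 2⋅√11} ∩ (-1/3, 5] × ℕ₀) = {-2/49} × {5}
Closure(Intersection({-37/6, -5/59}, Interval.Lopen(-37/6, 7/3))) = {-5/59}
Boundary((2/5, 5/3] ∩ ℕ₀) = {1}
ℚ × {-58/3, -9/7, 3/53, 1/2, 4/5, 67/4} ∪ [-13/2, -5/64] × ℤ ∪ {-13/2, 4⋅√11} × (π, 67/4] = ([-13/2, -5/64] × ℤ) ∪ (ℚ × {-58/3, -9/7, 3/53, 1/2, 4/5, 67/4}) ∪ ({-13/2, 4⋅√11} × (π, 67/4])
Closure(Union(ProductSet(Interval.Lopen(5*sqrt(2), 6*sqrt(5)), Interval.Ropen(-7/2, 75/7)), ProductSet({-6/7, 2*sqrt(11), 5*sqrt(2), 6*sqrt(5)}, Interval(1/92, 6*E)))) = Union(ProductSet({5*sqrt(2), 6*sqrt(5)}, Interval(-7/2, 75/7)), ProductSet({-6/7, 2*sqrt(11), 5*sqrt(2), 6*sqrt(5)}, Interval(1/92, 6*E)), ProductSet(Interval(5*sqrt(2), 6*sqrt(5)), {-7/2, 75/7}), ProductSet(Interval.Lopen(5*sqrt(2), 6*sqrt(5)), Interval.Ropen(-7/2, 75/7)))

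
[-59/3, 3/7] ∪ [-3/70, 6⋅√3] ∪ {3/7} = [-59/3, 6⋅√3]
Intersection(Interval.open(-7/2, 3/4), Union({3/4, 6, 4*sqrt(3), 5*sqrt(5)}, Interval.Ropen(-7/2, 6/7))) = Interval.open(-7/2, 3/4)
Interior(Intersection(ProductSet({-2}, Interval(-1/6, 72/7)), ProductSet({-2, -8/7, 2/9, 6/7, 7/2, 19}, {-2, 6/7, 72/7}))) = EmptySet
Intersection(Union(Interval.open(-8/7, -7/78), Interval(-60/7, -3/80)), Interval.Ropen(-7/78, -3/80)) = Interval.Ropen(-7/78, -3/80)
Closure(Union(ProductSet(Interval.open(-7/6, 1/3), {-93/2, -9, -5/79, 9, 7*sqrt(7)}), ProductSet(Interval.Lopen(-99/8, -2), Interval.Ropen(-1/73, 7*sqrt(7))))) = Union(ProductSet({-99/8, -2}, Interval(-1/73, 7*sqrt(7))), ProductSet(Interval(-99/8, -2), {-1/73, 7*sqrt(7)}), ProductSet(Interval.Lopen(-99/8, -2), Interval.Ropen(-1/73, 7*sqrt(7))), ProductSet(Interval(-7/6, 1/3), {-93/2, -9, -5/79, 9, 7*sqrt(7)}))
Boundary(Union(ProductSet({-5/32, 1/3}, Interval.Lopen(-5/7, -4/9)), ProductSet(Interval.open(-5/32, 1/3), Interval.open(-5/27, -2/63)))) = Union(ProductSet({-5/32, 1/3}, Union(Interval(-5/7, -4/9), Interval(-5/27, -2/63))), ProductSet(Interval(-5/32, 1/3), {-5/27, -2/63}))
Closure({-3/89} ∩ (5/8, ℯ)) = ∅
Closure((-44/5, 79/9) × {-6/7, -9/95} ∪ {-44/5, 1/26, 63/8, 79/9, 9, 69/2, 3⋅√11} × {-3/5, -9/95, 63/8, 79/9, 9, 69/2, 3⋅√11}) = ([-44/5, 79/9] × {-6/7, -9/95}) ∪ ({-44/5, 1/26, 63/8, 79/9, 9, 69/2, 3⋅√11} × {-3/5, -9/95, 63/8, 79/9, 9, 69/2, 3⋅√11})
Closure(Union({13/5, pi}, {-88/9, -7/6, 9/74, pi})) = {-88/9, -7/6, 9/74, 13/5, pi}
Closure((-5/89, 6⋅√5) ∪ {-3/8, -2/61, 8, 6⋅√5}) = {-3/8} ∪ [-5/89, 6⋅√5]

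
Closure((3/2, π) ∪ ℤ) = ℤ ∪ [3/2, π]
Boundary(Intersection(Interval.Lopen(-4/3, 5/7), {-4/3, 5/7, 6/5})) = {5/7}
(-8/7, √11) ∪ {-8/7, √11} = [-8/7, √11]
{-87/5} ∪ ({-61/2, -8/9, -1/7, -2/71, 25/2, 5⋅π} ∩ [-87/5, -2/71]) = {-87/5, -8/9, -1/7, -2/71}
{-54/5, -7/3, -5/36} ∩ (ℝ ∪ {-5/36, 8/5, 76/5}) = {-54/5, -7/3, -5/36}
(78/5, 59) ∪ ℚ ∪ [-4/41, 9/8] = ℚ ∪ [-4/41, 9/8] ∪ [78/5, 59]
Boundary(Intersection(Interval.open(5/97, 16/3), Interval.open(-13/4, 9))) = {5/97, 16/3}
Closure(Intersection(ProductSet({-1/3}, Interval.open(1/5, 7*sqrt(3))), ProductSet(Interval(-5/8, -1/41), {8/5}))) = ProductSet({-1/3}, {8/5})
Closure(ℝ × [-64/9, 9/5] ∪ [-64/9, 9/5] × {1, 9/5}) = ℝ × [-64/9, 9/5]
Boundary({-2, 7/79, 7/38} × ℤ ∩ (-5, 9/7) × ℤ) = {-2, 7/79, 7/38} × ℤ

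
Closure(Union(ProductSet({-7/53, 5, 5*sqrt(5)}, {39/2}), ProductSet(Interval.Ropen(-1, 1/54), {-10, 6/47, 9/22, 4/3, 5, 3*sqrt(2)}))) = Union(ProductSet({-7/53, 5, 5*sqrt(5)}, {39/2}), ProductSet(Interval(-1, 1/54), {-10, 6/47, 9/22, 4/3, 5, 3*sqrt(2)}))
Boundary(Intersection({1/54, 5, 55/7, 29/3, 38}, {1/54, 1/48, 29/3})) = {1/54, 29/3}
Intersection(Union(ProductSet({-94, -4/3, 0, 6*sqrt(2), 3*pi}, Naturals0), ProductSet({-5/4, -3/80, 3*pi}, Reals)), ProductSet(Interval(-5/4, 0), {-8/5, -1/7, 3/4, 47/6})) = ProductSet({-5/4, -3/80}, {-8/5, -1/7, 3/4, 47/6})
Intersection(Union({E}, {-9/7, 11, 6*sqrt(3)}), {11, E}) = {11, E}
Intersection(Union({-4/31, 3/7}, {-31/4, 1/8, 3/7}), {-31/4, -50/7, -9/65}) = {-31/4}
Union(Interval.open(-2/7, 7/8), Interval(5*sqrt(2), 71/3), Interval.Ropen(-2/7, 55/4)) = Interval(-2/7, 71/3)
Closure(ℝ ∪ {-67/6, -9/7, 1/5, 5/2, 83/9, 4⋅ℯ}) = ℝ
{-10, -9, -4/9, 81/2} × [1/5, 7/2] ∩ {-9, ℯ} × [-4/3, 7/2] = {-9} × [1/5, 7/2]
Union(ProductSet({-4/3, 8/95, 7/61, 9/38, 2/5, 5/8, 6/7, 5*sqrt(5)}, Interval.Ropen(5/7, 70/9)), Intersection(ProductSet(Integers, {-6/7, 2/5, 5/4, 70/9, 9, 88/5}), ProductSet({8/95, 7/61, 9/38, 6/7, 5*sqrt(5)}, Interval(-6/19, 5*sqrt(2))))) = ProductSet({-4/3, 8/95, 7/61, 9/38, 2/5, 5/8, 6/7, 5*sqrt(5)}, Interval.Ropen(5/7, 70/9))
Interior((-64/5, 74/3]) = (-64/5, 74/3)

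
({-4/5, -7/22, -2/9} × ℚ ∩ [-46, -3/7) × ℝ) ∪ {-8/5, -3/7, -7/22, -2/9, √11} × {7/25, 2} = ({-4/5} × ℚ) ∪ ({-8/5, -3/7, -7/22, -2/9, √11} × {7/25, 2})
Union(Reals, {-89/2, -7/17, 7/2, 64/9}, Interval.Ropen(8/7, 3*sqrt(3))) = Interval(-oo, oo)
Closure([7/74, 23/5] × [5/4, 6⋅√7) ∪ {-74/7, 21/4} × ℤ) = ({-74/7, 21/4} × ℤ) ∪ ([7/74, 23/5] × [5/4, 6⋅√7])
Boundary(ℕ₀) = ℕ₀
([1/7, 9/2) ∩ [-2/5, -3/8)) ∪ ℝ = ℝ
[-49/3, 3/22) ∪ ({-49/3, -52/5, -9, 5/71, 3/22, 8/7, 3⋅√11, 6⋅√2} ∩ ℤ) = [-49/3, 3/22)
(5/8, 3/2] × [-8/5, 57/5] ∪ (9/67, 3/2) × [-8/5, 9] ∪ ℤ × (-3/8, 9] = (ℤ × (-3/8, 9]) ∪ ((9/67, 3/2) × [-8/5, 9]) ∪ ((5/8, 3/2] × [-8/5, 57/5])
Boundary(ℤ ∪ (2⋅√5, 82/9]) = {82/9, 2⋅√5} ∪ (ℤ \ (2⋅√5, 82/9))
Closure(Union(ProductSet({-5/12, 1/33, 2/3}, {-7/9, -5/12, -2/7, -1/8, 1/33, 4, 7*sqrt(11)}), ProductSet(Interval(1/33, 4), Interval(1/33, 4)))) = Union(ProductSet({-5/12, 1/33, 2/3}, {-7/9, -5/12, -2/7, -1/8, 1/33, 4, 7*sqrt(11)}), ProductSet(Interval(1/33, 4), Interval(1/33, 4)))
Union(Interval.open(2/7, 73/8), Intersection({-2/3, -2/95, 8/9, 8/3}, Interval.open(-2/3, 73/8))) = Union({-2/95}, Interval.open(2/7, 73/8))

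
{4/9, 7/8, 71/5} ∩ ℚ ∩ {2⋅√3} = ∅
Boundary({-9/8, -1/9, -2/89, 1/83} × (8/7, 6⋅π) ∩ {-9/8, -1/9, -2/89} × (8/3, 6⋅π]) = {-9/8, -1/9, -2/89} × [8/3, 6⋅π]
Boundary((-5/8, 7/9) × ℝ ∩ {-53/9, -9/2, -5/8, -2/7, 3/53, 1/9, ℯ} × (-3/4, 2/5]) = {-2/7, 3/53, 1/9} × [-3/4, 2/5]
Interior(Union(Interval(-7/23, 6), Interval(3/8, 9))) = Interval.open(-7/23, 9)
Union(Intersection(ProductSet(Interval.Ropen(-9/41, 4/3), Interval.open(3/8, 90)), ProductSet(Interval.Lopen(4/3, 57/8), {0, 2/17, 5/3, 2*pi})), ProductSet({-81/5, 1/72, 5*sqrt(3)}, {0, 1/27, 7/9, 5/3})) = ProductSet({-81/5, 1/72, 5*sqrt(3)}, {0, 1/27, 7/9, 5/3})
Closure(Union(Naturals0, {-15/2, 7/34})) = Union({-15/2, 7/34}, Naturals0)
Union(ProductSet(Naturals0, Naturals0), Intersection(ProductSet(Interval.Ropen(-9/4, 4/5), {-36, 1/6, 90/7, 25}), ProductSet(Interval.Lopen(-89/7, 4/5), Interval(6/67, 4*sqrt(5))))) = Union(ProductSet(Interval.Ropen(-9/4, 4/5), {1/6}), ProductSet(Naturals0, Naturals0))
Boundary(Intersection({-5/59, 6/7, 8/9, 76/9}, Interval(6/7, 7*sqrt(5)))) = {6/7, 8/9, 76/9}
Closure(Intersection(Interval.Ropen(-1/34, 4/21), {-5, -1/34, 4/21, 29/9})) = {-1/34}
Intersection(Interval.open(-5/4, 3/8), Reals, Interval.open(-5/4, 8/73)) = Interval.open(-5/4, 8/73)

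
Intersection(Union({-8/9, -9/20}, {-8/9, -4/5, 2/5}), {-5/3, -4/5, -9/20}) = {-4/5, -9/20}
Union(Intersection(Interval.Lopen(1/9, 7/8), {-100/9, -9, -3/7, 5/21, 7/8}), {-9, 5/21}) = {-9, 5/21, 7/8}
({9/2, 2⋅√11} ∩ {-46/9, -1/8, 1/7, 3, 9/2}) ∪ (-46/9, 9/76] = (-46/9, 9/76] ∪ {9/2}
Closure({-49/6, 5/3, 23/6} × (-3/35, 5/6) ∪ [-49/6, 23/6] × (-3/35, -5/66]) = ({-49/6, 5/3, 23/6} × [-3/35, 5/6]) ∪ ([-49/6, 23/6] × [-3/35, -5/66])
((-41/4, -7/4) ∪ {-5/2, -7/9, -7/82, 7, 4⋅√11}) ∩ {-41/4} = ∅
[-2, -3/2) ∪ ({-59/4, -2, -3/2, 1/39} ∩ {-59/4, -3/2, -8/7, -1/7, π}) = {-59/4} ∪ [-2, -3/2]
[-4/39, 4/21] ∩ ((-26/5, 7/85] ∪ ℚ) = [-4/39, 7/85] ∪ (ℚ ∩ [-4/39, 4/21])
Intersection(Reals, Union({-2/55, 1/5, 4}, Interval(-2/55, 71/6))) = Interval(-2/55, 71/6)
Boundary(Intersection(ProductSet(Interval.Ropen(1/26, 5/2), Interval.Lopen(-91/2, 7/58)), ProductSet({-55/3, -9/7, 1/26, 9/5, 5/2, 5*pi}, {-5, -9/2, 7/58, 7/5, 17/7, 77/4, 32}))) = ProductSet({1/26, 9/5}, {-5, -9/2, 7/58})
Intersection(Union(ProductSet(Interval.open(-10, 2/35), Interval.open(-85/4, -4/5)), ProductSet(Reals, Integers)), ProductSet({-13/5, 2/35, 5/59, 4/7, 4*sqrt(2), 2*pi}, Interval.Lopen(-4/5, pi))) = ProductSet({-13/5, 2/35, 5/59, 4/7, 4*sqrt(2), 2*pi}, Range(0, 4, 1))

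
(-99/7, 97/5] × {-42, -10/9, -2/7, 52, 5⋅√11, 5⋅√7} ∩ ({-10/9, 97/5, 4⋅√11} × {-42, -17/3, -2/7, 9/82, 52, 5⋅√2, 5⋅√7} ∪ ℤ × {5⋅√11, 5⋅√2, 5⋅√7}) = ({-14, -13, …, 19} × {5⋅√11, 5⋅√7}) ∪ ({-10/9, 97/5, 4⋅√11} × {-42, -2/7, 52, 5⋅√7})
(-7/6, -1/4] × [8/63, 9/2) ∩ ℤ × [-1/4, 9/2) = {-1} × [8/63, 9/2)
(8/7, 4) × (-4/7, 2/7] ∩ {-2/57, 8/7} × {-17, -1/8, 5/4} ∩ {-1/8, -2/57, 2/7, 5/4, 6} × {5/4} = ∅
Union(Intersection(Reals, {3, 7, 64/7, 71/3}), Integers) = Union({64/7, 71/3}, Integers)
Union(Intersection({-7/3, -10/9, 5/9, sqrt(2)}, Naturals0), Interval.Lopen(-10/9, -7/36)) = Interval.Lopen(-10/9, -7/36)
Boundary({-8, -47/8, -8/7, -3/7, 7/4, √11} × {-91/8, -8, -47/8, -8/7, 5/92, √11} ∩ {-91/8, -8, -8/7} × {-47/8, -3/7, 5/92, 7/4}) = {-8, -8/7} × {-47/8, 5/92}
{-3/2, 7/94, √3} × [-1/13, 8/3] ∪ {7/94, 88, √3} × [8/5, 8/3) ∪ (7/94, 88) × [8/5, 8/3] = ((7/94, 88) × [8/5, 8/3]) ∪ ({-3/2, 7/94, √3} × [-1/13, 8/3]) ∪ ({7/94, 88, √3} × [8/5, 8/3))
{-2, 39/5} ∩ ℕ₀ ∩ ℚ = ∅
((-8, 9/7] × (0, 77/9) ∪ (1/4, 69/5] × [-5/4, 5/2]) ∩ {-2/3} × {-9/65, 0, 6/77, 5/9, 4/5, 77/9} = {-2/3} × {6/77, 5/9, 4/5}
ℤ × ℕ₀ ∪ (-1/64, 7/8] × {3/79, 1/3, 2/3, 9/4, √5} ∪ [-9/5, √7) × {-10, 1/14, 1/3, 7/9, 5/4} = (ℤ × ℕ₀) ∪ ([-9/5, √7) × {-10, 1/14, 1/3, 7/9, 5/4}) ∪ ((-1/64, 7/8] × {3/79, 1/3, 2/3, 9/4, √5})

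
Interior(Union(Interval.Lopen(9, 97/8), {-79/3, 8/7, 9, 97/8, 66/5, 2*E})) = Interval.open(9, 97/8)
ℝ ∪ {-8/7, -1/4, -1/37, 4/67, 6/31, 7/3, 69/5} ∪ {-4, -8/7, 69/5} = ℝ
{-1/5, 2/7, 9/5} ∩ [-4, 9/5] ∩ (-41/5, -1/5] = {-1/5}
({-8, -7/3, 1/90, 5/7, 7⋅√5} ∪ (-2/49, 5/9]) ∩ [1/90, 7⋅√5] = [1/90, 5/9] ∪ {5/7, 7⋅√5}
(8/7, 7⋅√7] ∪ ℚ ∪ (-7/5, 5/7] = ℚ ∪ [-7/5, 5/7] ∪ [8/7, 7⋅√7]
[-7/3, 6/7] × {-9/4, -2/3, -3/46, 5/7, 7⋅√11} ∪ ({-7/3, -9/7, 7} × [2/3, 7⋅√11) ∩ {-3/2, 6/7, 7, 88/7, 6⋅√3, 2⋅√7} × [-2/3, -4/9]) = [-7/3, 6/7] × {-9/4, -2/3, -3/46, 5/7, 7⋅√11}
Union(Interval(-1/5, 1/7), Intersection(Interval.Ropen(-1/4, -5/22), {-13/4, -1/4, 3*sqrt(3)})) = Union({-1/4}, Interval(-1/5, 1/7))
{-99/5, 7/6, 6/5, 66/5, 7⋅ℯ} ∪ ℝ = ℝ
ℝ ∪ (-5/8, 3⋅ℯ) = (-∞, ∞)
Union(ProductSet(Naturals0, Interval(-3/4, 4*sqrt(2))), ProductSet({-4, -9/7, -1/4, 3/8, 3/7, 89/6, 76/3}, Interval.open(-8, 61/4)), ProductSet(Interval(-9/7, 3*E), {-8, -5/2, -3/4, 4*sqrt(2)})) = Union(ProductSet({-4, -9/7, -1/4, 3/8, 3/7, 89/6, 76/3}, Interval.open(-8, 61/4)), ProductSet(Interval(-9/7, 3*E), {-8, -5/2, -3/4, 4*sqrt(2)}), ProductSet(Naturals0, Interval(-3/4, 4*sqrt(2))))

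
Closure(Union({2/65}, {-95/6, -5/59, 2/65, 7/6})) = {-95/6, -5/59, 2/65, 7/6}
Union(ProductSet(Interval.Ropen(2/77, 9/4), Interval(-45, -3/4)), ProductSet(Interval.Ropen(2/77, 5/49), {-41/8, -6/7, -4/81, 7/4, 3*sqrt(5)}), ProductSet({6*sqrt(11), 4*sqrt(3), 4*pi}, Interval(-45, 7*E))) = Union(ProductSet({6*sqrt(11), 4*sqrt(3), 4*pi}, Interval(-45, 7*E)), ProductSet(Interval.Ropen(2/77, 5/49), {-41/8, -6/7, -4/81, 7/4, 3*sqrt(5)}), ProductSet(Interval.Ropen(2/77, 9/4), Interval(-45, -3/4)))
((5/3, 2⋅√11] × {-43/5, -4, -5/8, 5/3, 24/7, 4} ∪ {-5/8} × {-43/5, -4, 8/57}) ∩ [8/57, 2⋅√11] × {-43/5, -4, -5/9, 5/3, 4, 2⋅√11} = (5/3, 2⋅√11] × {-43/5, -4, 5/3, 4}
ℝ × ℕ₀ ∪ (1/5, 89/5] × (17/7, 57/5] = (ℝ × ℕ₀) ∪ ((1/5, 89/5] × (17/7, 57/5])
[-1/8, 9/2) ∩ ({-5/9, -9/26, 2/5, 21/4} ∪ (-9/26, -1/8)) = {2/5}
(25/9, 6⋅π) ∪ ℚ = ℚ ∪ [25/9, 6⋅π)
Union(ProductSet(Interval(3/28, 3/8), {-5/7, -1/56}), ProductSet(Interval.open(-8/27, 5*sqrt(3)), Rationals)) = ProductSet(Interval.open(-8/27, 5*sqrt(3)), Rationals)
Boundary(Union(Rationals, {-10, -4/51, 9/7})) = Reals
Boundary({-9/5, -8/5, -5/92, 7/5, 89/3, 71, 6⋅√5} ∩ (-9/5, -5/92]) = {-8/5, -5/92}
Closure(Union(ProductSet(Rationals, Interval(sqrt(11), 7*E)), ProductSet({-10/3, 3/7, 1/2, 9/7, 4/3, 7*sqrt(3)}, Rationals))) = Union(ProductSet({-10/3, 3/7, 1/2, 9/7, 4/3, 7*sqrt(3)}, Reals), ProductSet(Reals, Interval(sqrt(11), 7*E)))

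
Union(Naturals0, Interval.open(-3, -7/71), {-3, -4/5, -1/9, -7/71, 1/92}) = Union({1/92}, Interval(-3, -7/71), Naturals0)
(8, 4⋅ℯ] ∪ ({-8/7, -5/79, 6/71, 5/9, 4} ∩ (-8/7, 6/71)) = {-5/79} ∪ (8, 4⋅ℯ]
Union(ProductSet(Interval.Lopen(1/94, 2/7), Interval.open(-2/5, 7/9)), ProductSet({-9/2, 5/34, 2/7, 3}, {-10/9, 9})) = Union(ProductSet({-9/2, 5/34, 2/7, 3}, {-10/9, 9}), ProductSet(Interval.Lopen(1/94, 2/7), Interval.open(-2/5, 7/9)))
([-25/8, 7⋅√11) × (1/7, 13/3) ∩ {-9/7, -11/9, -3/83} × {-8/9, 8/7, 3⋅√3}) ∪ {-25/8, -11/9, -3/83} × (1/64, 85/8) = ({-9/7, -11/9, -3/83} × {8/7}) ∪ ({-25/8, -11/9, -3/83} × (1/64, 85/8))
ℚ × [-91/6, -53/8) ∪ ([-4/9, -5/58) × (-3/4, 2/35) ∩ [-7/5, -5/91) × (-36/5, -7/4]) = ℚ × [-91/6, -53/8)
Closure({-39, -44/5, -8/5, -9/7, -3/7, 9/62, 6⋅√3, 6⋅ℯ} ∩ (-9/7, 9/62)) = {-3/7}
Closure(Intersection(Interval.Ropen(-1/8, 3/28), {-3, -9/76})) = {-9/76}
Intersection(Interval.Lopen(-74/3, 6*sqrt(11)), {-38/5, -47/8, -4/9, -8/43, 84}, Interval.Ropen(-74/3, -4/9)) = {-38/5, -47/8}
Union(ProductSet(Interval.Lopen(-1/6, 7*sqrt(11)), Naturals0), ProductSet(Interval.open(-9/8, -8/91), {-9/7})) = Union(ProductSet(Interval.open(-9/8, -8/91), {-9/7}), ProductSet(Interval.Lopen(-1/6, 7*sqrt(11)), Naturals0))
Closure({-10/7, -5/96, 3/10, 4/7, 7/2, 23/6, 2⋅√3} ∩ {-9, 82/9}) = ∅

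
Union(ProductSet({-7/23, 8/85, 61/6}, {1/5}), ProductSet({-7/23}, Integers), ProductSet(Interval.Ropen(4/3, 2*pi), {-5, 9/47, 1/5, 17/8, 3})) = Union(ProductSet({-7/23}, Integers), ProductSet({-7/23, 8/85, 61/6}, {1/5}), ProductSet(Interval.Ropen(4/3, 2*pi), {-5, 9/47, 1/5, 17/8, 3}))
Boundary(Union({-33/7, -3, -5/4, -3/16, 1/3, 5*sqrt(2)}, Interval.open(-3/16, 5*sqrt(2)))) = {-33/7, -3, -5/4, -3/16, 5*sqrt(2)}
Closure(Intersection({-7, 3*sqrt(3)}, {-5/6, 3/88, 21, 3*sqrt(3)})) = {3*sqrt(3)}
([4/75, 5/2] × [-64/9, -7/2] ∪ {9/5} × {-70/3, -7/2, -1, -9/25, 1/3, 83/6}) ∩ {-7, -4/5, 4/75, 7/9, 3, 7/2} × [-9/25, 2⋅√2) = ∅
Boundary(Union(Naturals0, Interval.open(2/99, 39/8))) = Union(Complement(Naturals0, Interval.open(2/99, 39/8)), {2/99, 39/8})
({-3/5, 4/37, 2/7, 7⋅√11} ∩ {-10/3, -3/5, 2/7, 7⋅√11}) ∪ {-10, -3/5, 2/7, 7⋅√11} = {-10, -3/5, 2/7, 7⋅√11}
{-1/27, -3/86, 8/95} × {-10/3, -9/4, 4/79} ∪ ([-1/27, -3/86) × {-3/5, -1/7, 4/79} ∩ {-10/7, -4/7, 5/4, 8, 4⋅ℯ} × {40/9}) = {-1/27, -3/86, 8/95} × {-10/3, -9/4, 4/79}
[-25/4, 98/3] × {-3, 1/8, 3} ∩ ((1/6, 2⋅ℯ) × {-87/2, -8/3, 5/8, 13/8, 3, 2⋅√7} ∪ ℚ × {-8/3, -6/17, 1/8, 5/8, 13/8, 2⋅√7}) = ((ℚ ∩ [-25/4, 98/3]) × {1/8}) ∪ ((1/6, 2⋅ℯ) × {3})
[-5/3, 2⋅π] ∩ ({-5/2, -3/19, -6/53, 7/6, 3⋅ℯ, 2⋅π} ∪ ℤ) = {-1, 0, …, 6} ∪ {-3/19, -6/53, 7/6, 2⋅π}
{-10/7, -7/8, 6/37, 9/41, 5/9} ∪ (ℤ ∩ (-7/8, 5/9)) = {-10/7, -7/8, 6/37, 9/41, 5/9} ∪ {0}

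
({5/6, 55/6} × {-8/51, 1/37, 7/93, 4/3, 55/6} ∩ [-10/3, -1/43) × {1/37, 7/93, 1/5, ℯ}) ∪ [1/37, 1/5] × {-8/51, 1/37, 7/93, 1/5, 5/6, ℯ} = [1/37, 1/5] × {-8/51, 1/37, 7/93, 1/5, 5/6, ℯ}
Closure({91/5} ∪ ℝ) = ℝ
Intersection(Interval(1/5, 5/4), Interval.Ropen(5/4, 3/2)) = {5/4}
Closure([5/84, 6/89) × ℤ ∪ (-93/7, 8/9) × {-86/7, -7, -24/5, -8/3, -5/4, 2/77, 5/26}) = ([5/84, 6/89] × ℤ) ∪ ([-93/7, 8/9] × {-86/7, -7, -24/5, -8/3, -5/4, 2/77, 5/26})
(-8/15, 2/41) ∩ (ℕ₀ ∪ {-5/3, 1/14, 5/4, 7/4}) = {0}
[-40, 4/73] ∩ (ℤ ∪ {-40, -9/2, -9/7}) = {-40, -39, …, 0} ∪ {-9/2, -9/7}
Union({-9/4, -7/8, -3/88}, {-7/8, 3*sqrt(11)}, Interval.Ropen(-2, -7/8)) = Union({-9/4, -3/88, 3*sqrt(11)}, Interval(-2, -7/8))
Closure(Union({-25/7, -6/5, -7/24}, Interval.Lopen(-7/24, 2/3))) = Union({-25/7, -6/5}, Interval(-7/24, 2/3))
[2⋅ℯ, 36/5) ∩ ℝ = [2⋅ℯ, 36/5)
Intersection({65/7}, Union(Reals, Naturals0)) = {65/7}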